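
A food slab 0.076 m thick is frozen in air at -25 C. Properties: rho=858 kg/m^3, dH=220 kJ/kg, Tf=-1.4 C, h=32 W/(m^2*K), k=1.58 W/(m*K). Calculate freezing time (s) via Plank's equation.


dT = -1.4 - (-25) = 23.6 K
term1 = a/(2h) = 0.076/(2*32) = 0.0011875
term2 = a^2/(8k) = 0.076^2/(8*1.58) = 0.0004569620253
t = rho*dH*1000/dT * (term1 + term2)
t = 858*220*1000/23.6 * (0.0011875 + 0.0004569620253)
t = 13153 s

13153


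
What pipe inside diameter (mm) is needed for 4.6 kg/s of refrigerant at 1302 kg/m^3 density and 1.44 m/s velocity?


A = m_dot / (rho * v) = 4.6 / (1302 * 1.44) = 0.002453490357 m^2
d = sqrt(4*A/pi) * 1000
d = 55.9 mm

55.9


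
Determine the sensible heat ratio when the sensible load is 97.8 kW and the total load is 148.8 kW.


SHR = Q_sensible / Q_total
SHR = 97.8 / 148.8
SHR = 0.657

0.657


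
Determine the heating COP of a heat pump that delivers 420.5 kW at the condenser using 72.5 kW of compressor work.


COP_hp = Q_cond / W
COP_hp = 420.5 / 72.5
COP_hp = 5.8

5.8


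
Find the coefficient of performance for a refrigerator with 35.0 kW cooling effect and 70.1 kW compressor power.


COP = Q_evap / W
COP = 35.0 / 70.1
COP = 0.499

0.499


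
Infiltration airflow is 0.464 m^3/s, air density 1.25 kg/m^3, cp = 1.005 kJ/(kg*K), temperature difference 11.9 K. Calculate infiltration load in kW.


Q = V_dot * rho * cp * dT
Q = 0.464 * 1.25 * 1.005 * 11.9
Q = 6.937 kW

6.937


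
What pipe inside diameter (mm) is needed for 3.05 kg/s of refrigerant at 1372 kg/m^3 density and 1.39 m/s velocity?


A = m_dot / (rho * v) = 3.05 / (1372 * 1.39) = 0.001599303647 m^2
d = sqrt(4*A/pi) * 1000
d = 45.1 mm

45.1


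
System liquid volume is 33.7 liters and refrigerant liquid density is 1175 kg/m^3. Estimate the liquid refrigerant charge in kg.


Charge = V * rho / 1000
Charge = 33.7 * 1175 / 1000
Charge = 39.6 kg

39.6


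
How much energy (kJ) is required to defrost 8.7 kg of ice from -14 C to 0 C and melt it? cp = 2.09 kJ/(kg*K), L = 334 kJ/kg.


Sensible heat = cp * dT = 2.09 * 14 = 29.26 kJ/kg
Total per kg = 29.26 + 334 = 363.26 kJ/kg
Q = m * total = 8.7 * 363.26
Q = 3160.4 kJ

3160.4


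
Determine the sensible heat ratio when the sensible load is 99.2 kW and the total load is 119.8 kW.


SHR = Q_sensible / Q_total
SHR = 99.2 / 119.8
SHR = 0.828

0.828


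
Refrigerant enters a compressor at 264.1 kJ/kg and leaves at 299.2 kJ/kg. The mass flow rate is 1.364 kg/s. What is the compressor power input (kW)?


dh = 299.2 - 264.1 = 35.1 kJ/kg
W = m_dot * dh = 1.364 * 35.1 = 47.88 kW

47.88


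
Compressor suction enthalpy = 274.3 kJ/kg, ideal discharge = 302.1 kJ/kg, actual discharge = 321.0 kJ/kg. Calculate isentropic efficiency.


dh_ideal = 302.1 - 274.3 = 27.8 kJ/kg
dh_actual = 321.0 - 274.3 = 46.7 kJ/kg
eta_s = dh_ideal / dh_actual = 27.8 / 46.7
eta_s = 0.5953

0.5953


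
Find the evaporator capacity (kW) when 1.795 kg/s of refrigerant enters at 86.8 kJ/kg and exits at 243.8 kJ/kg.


dh = 243.8 - 86.8 = 157.0 kJ/kg
Q_evap = m_dot * dh = 1.795 * 157.0
Q_evap = 281.82 kW

281.82


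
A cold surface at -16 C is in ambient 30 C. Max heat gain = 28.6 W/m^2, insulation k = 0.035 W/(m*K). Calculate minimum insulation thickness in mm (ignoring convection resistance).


dT = 30 - (-16) = 46 K
thickness = k * dT / q_max * 1000
thickness = 0.035 * 46 / 28.6 * 1000
thickness = 56.3 mm

56.3


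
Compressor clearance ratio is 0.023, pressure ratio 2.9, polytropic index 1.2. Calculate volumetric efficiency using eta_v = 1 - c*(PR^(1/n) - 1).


PR^(1/n) = 2.9^(1/1.2) = 2.42846397
eta_v = 1 - 0.023 * (2.42846397 - 1)
eta_v = 0.9671

0.9671


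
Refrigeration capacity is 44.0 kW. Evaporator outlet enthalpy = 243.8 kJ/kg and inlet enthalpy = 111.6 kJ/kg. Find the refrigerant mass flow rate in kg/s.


dh = 243.8 - 111.6 = 132.2 kJ/kg
m_dot = Q / dh = 44.0 / 132.2 = 0.3328 kg/s

0.3328


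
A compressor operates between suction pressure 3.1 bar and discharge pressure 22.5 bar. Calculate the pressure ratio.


PR = P_high / P_low
PR = 22.5 / 3.1
PR = 7.258

7.258


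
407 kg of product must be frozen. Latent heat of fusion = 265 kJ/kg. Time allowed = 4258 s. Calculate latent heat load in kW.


Q_lat = m * h_fg / t
Q_lat = 407 * 265 / 4258
Q_lat = 25.33 kW

25.33


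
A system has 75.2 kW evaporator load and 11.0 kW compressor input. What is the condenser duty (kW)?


Q_cond = Q_evap + W
Q_cond = 75.2 + 11.0
Q_cond = 86.2 kW

86.2


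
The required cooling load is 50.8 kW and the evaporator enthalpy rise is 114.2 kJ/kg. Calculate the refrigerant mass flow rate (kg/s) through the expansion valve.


m_dot = Q / dh
m_dot = 50.8 / 114.2
m_dot = 0.4448 kg/s

0.4448


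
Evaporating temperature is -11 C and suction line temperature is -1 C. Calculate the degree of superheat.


Superheat = T_suction - T_evap
Superheat = -1 - (-11)
Superheat = 10 K

10


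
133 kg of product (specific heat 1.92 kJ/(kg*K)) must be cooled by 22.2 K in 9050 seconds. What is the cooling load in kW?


Q = m * cp * dT / t
Q = 133 * 1.92 * 22.2 / 9050
Q = 0.626 kW

0.626


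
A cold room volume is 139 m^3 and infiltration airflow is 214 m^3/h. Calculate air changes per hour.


ACH = flow / volume
ACH = 214 / 139
ACH = 1.54

1.54


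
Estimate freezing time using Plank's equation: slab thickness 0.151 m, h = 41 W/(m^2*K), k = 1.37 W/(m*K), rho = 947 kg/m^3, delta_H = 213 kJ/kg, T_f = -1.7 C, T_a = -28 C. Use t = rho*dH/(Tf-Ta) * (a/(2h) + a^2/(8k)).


dT = -1.7 - (-28) = 26.3 K
term1 = a/(2h) = 0.151/(2*41) = 0.001841463415
term2 = a^2/(8k) = 0.151^2/(8*1.37) = 0.002080383212
t = rho*dH*1000/dT * (term1 + term2)
t = 947*213*1000/26.3 * (0.001841463415 + 0.002080383212)
t = 30079 s

30079


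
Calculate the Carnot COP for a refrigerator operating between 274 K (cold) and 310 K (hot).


dT = 310 - 274 = 36 K
COP_carnot = T_cold / dT = 274 / 36
COP_carnot = 7.611

7.611


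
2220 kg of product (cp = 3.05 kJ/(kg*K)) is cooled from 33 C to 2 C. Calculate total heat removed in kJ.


dT = 33 - (2) = 31 K
Q = m * cp * dT = 2220 * 3.05 * 31
Q = 209901 kJ

209901


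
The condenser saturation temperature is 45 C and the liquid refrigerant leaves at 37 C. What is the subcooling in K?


Subcooling = T_cond - T_liquid
Subcooling = 45 - 37
Subcooling = 8 K

8


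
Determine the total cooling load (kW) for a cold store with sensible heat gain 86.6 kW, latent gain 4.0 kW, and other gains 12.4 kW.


Q_total = Q_s + Q_l + Q_misc
Q_total = 86.6 + 4.0 + 12.4
Q_total = 103.0 kW

103.0


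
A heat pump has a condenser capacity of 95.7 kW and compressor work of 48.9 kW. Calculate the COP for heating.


COP_hp = Q_cond / W
COP_hp = 95.7 / 48.9
COP_hp = 1.957

1.957


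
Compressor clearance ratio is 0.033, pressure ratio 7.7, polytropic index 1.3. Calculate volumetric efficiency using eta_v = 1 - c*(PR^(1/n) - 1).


PR^(1/n) = 7.7^(1/1.3) = 4.80746291
eta_v = 1 - 0.033 * (4.80746291 - 1)
eta_v = 0.8744

0.8744


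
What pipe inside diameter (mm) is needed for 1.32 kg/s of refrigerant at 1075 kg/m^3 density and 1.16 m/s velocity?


A = m_dot / (rho * v) = 1.32 / (1075 * 1.16) = 0.001058540497 m^2
d = sqrt(4*A/pi) * 1000
d = 36.7 mm

36.7


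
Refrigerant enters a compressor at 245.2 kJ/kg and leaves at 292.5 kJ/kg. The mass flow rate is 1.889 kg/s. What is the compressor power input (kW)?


dh = 292.5 - 245.2 = 47.3 kJ/kg
W = m_dot * dh = 1.889 * 47.3 = 89.35 kW

89.35


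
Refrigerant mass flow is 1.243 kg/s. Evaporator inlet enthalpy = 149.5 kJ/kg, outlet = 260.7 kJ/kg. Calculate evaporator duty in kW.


dh = 260.7 - 149.5 = 111.2 kJ/kg
Q_evap = m_dot * dh = 1.243 * 111.2
Q_evap = 138.22 kW

138.22


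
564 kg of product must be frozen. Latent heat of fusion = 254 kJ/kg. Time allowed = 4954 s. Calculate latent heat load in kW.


Q_lat = m * h_fg / t
Q_lat = 564 * 254 / 4954
Q_lat = 28.92 kW

28.92


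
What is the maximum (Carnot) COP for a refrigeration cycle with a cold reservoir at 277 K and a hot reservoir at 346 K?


dT = 346 - 277 = 69 K
COP_carnot = T_cold / dT = 277 / 69
COP_carnot = 4.014

4.014


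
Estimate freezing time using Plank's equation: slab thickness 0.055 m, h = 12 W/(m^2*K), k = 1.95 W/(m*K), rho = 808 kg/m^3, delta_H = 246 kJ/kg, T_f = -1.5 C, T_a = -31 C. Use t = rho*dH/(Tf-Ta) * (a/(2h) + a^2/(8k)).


dT = -1.5 - (-31) = 29.5 K
term1 = a/(2h) = 0.055/(2*12) = 0.002291666667
term2 = a^2/(8k) = 0.055^2/(8*1.95) = 0.0001939102564
t = rho*dH*1000/dT * (term1 + term2)
t = 808*246*1000/29.5 * (0.002291666667 + 0.0001939102564)
t = 16748 s

16748


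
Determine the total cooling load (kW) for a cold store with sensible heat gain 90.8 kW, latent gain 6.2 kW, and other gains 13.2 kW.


Q_total = Q_s + Q_l + Q_misc
Q_total = 90.8 + 6.2 + 13.2
Q_total = 110.2 kW

110.2


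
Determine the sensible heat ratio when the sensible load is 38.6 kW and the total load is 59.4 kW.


SHR = Q_sensible / Q_total
SHR = 38.6 / 59.4
SHR = 0.65

0.65


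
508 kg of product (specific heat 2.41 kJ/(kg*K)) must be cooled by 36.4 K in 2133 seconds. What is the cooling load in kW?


Q = m * cp * dT / t
Q = 508 * 2.41 * 36.4 / 2133
Q = 20.893 kW

20.893


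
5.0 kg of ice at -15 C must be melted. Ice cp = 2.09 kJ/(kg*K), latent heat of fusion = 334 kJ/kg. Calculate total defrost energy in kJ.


Sensible heat = cp * dT = 2.09 * 15 = 31.35 kJ/kg
Total per kg = 31.35 + 334 = 365.35 kJ/kg
Q = m * total = 5.0 * 365.35
Q = 1826.8 kJ

1826.8


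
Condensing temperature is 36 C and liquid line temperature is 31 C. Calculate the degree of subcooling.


Subcooling = T_cond - T_liquid
Subcooling = 36 - 31
Subcooling = 5 K

5


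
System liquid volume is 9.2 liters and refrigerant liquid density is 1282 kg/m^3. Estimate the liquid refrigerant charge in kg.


Charge = V * rho / 1000
Charge = 9.2 * 1282 / 1000
Charge = 11.79 kg

11.79


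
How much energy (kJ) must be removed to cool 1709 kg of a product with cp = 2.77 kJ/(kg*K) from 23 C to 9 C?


dT = 23 - (9) = 14 K
Q = m * cp * dT = 1709 * 2.77 * 14
Q = 66275 kJ

66275


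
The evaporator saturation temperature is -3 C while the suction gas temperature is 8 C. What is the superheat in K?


Superheat = T_suction - T_evap
Superheat = 8 - (-3)
Superheat = 11 K

11


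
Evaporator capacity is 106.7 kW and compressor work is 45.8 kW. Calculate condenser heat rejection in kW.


Q_cond = Q_evap + W
Q_cond = 106.7 + 45.8
Q_cond = 152.5 kW

152.5


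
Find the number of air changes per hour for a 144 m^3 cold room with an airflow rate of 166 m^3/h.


ACH = flow / volume
ACH = 166 / 144
ACH = 1.153

1.153


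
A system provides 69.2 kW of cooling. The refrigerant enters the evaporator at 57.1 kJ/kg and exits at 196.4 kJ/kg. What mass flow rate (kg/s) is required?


dh = 196.4 - 57.1 = 139.3 kJ/kg
m_dot = Q / dh = 69.2 / 139.3 = 0.4968 kg/s

0.4968


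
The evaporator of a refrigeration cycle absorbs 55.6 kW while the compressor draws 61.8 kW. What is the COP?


COP = Q_evap / W
COP = 55.6 / 61.8
COP = 0.9

0.9


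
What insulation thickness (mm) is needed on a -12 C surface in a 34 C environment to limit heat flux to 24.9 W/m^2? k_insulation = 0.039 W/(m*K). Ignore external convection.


dT = 34 - (-12) = 46 K
thickness = k * dT / q_max * 1000
thickness = 0.039 * 46 / 24.9 * 1000
thickness = 72.0 mm

72.0


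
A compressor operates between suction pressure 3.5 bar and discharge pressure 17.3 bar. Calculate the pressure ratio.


PR = P_high / P_low
PR = 17.3 / 3.5
PR = 4.943

4.943


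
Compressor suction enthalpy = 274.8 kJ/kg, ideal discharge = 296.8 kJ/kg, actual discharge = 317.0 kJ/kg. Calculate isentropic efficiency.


dh_ideal = 296.8 - 274.8 = 22.0 kJ/kg
dh_actual = 317.0 - 274.8 = 42.2 kJ/kg
eta_s = dh_ideal / dh_actual = 22.0 / 42.2
eta_s = 0.5213

0.5213


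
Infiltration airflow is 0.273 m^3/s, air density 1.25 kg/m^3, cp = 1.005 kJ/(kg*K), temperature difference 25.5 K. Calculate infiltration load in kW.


Q = V_dot * rho * cp * dT
Q = 0.273 * 1.25 * 1.005 * 25.5
Q = 8.745 kW

8.745


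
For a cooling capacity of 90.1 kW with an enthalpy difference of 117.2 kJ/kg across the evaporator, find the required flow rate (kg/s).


m_dot = Q / dh
m_dot = 90.1 / 117.2
m_dot = 0.7688 kg/s

0.7688


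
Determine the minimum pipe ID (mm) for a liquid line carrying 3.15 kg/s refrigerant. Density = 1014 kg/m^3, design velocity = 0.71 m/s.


A = m_dot / (rho * v) = 3.15 / (1014 * 0.71) = 0.004375364614 m^2
d = sqrt(4*A/pi) * 1000
d = 74.6 mm

74.6


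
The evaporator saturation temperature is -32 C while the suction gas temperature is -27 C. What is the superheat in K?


Superheat = T_suction - T_evap
Superheat = -27 - (-32)
Superheat = 5 K

5


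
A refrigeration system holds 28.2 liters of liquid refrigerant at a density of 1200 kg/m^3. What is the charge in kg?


Charge = V * rho / 1000
Charge = 28.2 * 1200 / 1000
Charge = 33.84 kg

33.84


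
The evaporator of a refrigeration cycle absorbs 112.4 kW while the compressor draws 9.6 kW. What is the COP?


COP = Q_evap / W
COP = 112.4 / 9.6
COP = 11.708

11.708


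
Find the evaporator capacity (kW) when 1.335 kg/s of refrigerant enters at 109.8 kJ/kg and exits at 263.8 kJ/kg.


dh = 263.8 - 109.8 = 154.0 kJ/kg
Q_evap = m_dot * dh = 1.335 * 154.0
Q_evap = 205.59 kW

205.59


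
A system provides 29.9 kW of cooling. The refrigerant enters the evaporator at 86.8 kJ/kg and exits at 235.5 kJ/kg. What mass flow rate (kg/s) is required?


dh = 235.5 - 86.8 = 148.7 kJ/kg
m_dot = Q / dh = 29.9 / 148.7 = 0.2011 kg/s

0.2011


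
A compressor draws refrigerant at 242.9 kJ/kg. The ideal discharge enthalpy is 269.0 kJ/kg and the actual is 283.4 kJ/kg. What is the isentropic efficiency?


dh_ideal = 269.0 - 242.9 = 26.1 kJ/kg
dh_actual = 283.4 - 242.9 = 40.5 kJ/kg
eta_s = dh_ideal / dh_actual = 26.1 / 40.5
eta_s = 0.6444

0.6444


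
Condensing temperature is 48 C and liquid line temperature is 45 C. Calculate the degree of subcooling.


Subcooling = T_cond - T_liquid
Subcooling = 48 - 45
Subcooling = 3 K

3


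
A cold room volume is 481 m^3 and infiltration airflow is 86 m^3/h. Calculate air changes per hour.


ACH = flow / volume
ACH = 86 / 481
ACH = 0.179

0.179


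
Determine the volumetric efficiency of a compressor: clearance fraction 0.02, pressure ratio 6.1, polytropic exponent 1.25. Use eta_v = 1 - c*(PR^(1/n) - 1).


PR^(1/n) = 6.1^(1/1.25) = 4.24877632
eta_v = 1 - 0.02 * (4.24877632 - 1)
eta_v = 0.935

0.935


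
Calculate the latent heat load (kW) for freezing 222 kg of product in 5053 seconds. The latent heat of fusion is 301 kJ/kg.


Q_lat = m * h_fg / t
Q_lat = 222 * 301 / 5053
Q_lat = 13.22 kW

13.22


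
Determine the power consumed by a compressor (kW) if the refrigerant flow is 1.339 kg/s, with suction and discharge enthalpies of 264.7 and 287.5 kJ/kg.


dh = 287.5 - 264.7 = 22.8 kJ/kg
W = m_dot * dh = 1.339 * 22.8 = 30.53 kW

30.53


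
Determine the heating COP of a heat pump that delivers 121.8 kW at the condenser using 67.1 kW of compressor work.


COP_hp = Q_cond / W
COP_hp = 121.8 / 67.1
COP_hp = 1.815

1.815


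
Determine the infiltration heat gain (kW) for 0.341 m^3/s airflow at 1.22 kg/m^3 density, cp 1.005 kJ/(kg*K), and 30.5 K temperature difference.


Q = V_dot * rho * cp * dT
Q = 0.341 * 1.22 * 1.005 * 30.5
Q = 12.752 kW

12.752


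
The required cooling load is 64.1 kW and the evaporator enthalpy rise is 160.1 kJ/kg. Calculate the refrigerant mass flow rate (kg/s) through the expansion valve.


m_dot = Q / dh
m_dot = 64.1 / 160.1
m_dot = 0.4004 kg/s

0.4004


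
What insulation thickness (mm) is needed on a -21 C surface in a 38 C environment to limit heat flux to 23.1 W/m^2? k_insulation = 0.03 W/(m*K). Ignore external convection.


dT = 38 - (-21) = 59 K
thickness = k * dT / q_max * 1000
thickness = 0.03 * 59 / 23.1 * 1000
thickness = 76.6 mm

76.6


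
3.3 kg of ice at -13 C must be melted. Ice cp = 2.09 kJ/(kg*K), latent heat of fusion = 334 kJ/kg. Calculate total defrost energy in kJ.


Sensible heat = cp * dT = 2.09 * 13 = 27.17 kJ/kg
Total per kg = 27.17 + 334 = 361.17 kJ/kg
Q = m * total = 3.3 * 361.17
Q = 1191.9 kJ

1191.9


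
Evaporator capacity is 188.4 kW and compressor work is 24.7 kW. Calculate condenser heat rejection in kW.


Q_cond = Q_evap + W
Q_cond = 188.4 + 24.7
Q_cond = 213.1 kW

213.1


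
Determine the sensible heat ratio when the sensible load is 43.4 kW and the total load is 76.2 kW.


SHR = Q_sensible / Q_total
SHR = 43.4 / 76.2
SHR = 0.57

0.57


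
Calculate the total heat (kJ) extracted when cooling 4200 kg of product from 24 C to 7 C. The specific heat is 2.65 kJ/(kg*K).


dT = 24 - (7) = 17 K
Q = m * cp * dT = 4200 * 2.65 * 17
Q = 189210 kJ

189210


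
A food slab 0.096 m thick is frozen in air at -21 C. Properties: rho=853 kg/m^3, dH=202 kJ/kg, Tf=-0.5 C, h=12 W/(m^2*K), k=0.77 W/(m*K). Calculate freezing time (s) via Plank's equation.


dT = -0.5 - (-21) = 20.5 K
term1 = a/(2h) = 0.096/(2*12) = 0.004
term2 = a^2/(8k) = 0.096^2/(8*0.77) = 0.001496103896
t = rho*dH*1000/dT * (term1 + term2)
t = 853*202*1000/20.5 * (0.004 + 0.001496103896)
t = 46196 s

46196


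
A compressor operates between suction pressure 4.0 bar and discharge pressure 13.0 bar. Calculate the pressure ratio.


PR = P_high / P_low
PR = 13.0 / 4.0
PR = 3.25

3.25


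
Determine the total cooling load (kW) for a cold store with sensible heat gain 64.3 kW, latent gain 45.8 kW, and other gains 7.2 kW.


Q_total = Q_s + Q_l + Q_misc
Q_total = 64.3 + 45.8 + 7.2
Q_total = 117.3 kW

117.3


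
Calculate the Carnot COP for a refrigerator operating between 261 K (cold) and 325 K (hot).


dT = 325 - 261 = 64 K
COP_carnot = T_cold / dT = 261 / 64
COP_carnot = 4.078

4.078


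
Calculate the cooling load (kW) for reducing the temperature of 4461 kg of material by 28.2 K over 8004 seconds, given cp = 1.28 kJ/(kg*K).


Q = m * cp * dT / t
Q = 4461 * 1.28 * 28.2 / 8004
Q = 20.118 kW

20.118


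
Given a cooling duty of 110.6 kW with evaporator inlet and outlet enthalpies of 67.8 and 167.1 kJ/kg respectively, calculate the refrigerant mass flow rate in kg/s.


dh = 167.1 - 67.8 = 99.3 kJ/kg
m_dot = Q / dh = 110.6 / 99.3 = 1.1138 kg/s

1.1138


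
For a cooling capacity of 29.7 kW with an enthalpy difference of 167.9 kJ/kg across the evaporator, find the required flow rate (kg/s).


m_dot = Q / dh
m_dot = 29.7 / 167.9
m_dot = 0.1769 kg/s

0.1769


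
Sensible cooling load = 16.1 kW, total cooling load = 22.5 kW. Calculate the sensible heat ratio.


SHR = Q_sensible / Q_total
SHR = 16.1 / 22.5
SHR = 0.716

0.716


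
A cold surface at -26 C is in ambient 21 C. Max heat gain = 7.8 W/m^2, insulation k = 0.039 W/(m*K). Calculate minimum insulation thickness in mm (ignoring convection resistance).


dT = 21 - (-26) = 47 K
thickness = k * dT / q_max * 1000
thickness = 0.039 * 47 / 7.8 * 1000
thickness = 235.0 mm

235.0


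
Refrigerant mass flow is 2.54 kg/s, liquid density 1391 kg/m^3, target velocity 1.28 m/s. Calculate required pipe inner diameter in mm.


A = m_dot / (rho * v) = 2.54 / (1391 * 1.28) = 0.001426581596 m^2
d = sqrt(4*A/pi) * 1000
d = 42.6 mm

42.6


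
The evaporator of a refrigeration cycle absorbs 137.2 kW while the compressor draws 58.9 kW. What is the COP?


COP = Q_evap / W
COP = 137.2 / 58.9
COP = 2.329

2.329


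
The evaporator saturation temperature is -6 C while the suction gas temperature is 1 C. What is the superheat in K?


Superheat = T_suction - T_evap
Superheat = 1 - (-6)
Superheat = 7 K

7


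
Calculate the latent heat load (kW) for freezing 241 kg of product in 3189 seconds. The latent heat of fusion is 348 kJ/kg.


Q_lat = m * h_fg / t
Q_lat = 241 * 348 / 3189
Q_lat = 26.3 kW

26.3


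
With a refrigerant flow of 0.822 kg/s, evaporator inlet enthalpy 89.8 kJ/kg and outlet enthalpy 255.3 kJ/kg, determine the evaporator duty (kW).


dh = 255.3 - 89.8 = 165.5 kJ/kg
Q_evap = m_dot * dh = 0.822 * 165.5
Q_evap = 136.04 kW

136.04


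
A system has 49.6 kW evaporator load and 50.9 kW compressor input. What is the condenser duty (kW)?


Q_cond = Q_evap + W
Q_cond = 49.6 + 50.9
Q_cond = 100.5 kW

100.5


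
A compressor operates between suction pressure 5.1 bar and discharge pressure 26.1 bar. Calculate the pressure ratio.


PR = P_high / P_low
PR = 26.1 / 5.1
PR = 5.118

5.118


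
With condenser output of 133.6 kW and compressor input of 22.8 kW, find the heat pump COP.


COP_hp = Q_cond / W
COP_hp = 133.6 / 22.8
COP_hp = 5.86

5.86


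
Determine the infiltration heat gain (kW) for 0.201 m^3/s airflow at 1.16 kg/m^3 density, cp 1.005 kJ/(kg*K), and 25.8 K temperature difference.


Q = V_dot * rho * cp * dT
Q = 0.201 * 1.16 * 1.005 * 25.8
Q = 6.046 kW

6.046


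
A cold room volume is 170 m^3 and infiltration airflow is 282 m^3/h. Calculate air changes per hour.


ACH = flow / volume
ACH = 282 / 170
ACH = 1.659

1.659


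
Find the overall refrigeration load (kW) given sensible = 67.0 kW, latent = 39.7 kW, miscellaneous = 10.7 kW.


Q_total = Q_s + Q_l + Q_misc
Q_total = 67.0 + 39.7 + 10.7
Q_total = 117.4 kW

117.4


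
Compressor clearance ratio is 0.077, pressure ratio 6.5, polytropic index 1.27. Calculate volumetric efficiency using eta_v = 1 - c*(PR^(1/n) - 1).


PR^(1/n) = 6.5^(1/1.27) = 4.36605555
eta_v = 1 - 0.077 * (4.36605555 - 1)
eta_v = 0.7408

0.7408


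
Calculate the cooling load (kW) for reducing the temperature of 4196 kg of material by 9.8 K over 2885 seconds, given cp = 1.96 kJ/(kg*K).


Q = m * cp * dT / t
Q = 4196 * 1.96 * 9.8 / 2885
Q = 27.936 kW

27.936


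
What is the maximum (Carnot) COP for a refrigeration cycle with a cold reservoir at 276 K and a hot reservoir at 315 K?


dT = 315 - 276 = 39 K
COP_carnot = T_cold / dT = 276 / 39
COP_carnot = 7.077

7.077


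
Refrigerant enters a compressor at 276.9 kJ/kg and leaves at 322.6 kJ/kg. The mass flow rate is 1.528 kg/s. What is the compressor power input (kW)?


dh = 322.6 - 276.9 = 45.7 kJ/kg
W = m_dot * dh = 1.528 * 45.7 = 69.83 kW

69.83


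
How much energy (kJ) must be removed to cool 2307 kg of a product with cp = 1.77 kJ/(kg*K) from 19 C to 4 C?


dT = 19 - (4) = 15 K
Q = m * cp * dT = 2307 * 1.77 * 15
Q = 61251 kJ

61251


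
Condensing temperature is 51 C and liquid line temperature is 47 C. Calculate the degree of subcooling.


Subcooling = T_cond - T_liquid
Subcooling = 51 - 47
Subcooling = 4 K

4


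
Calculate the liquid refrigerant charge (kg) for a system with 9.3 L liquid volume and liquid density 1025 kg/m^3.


Charge = V * rho / 1000
Charge = 9.3 * 1025 / 1000
Charge = 9.53 kg

9.53


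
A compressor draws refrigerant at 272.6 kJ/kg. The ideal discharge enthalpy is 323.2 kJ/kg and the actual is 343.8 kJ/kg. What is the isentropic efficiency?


dh_ideal = 323.2 - 272.6 = 50.6 kJ/kg
dh_actual = 343.8 - 272.6 = 71.2 kJ/kg
eta_s = dh_ideal / dh_actual = 50.6 / 71.2
eta_s = 0.7107

0.7107


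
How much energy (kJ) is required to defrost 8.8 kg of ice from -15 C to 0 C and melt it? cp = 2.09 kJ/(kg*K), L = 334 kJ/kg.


Sensible heat = cp * dT = 2.09 * 15 = 31.35 kJ/kg
Total per kg = 31.35 + 334 = 365.35 kJ/kg
Q = m * total = 8.8 * 365.35
Q = 3215.1 kJ

3215.1


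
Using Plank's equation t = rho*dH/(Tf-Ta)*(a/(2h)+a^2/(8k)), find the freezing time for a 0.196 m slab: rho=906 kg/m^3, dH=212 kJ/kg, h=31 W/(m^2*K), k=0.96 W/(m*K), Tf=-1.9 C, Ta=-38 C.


dT = -1.9 - (-38) = 36.1 K
term1 = a/(2h) = 0.196/(2*31) = 0.003161290323
term2 = a^2/(8k) = 0.196^2/(8*0.96) = 0.005002083333
t = rho*dH*1000/dT * (term1 + term2)
t = 906*212*1000/36.1 * (0.003161290323 + 0.005002083333)
t = 43434 s

43434


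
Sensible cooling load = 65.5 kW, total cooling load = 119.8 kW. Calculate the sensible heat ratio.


SHR = Q_sensible / Q_total
SHR = 65.5 / 119.8
SHR = 0.547

0.547


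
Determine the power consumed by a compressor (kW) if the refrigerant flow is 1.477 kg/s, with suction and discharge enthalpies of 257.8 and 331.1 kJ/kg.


dh = 331.1 - 257.8 = 73.3 kJ/kg
W = m_dot * dh = 1.477 * 73.3 = 108.26 kW

108.26


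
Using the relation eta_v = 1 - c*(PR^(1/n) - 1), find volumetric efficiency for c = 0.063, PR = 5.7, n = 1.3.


PR^(1/n) = 5.7^(1/1.3) = 3.8145402
eta_v = 1 - 0.063 * (3.8145402 - 1)
eta_v = 0.8227

0.8227


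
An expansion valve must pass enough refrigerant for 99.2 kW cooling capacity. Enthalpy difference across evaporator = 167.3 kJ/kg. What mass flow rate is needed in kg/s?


m_dot = Q / dh
m_dot = 99.2 / 167.3
m_dot = 0.5929 kg/s

0.5929


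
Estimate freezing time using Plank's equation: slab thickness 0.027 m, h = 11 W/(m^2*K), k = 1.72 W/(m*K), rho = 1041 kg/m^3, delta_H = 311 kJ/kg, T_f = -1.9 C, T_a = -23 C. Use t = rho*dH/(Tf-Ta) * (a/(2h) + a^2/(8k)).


dT = -1.9 - (-23) = 21.1 K
term1 = a/(2h) = 0.027/(2*11) = 0.001227272727
term2 = a^2/(8k) = 0.027^2/(8*1.72) = 0.00005297965116
t = rho*dH*1000/dT * (term1 + term2)
t = 1041*311*1000/21.1 * (0.001227272727 + 0.00005297965116)
t = 19644 s

19644


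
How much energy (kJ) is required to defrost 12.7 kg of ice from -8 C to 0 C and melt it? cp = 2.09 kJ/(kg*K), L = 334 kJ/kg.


Sensible heat = cp * dT = 2.09 * 8 = 16.72 kJ/kg
Total per kg = 16.72 + 334 = 350.72 kJ/kg
Q = m * total = 12.7 * 350.72
Q = 4454.1 kJ

4454.1


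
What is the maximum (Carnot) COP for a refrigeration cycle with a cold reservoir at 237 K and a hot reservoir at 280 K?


dT = 280 - 237 = 43 K
COP_carnot = T_cold / dT = 237 / 43
COP_carnot = 5.512

5.512


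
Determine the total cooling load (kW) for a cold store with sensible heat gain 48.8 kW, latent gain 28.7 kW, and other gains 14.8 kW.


Q_total = Q_s + Q_l + Q_misc
Q_total = 48.8 + 28.7 + 14.8
Q_total = 92.3 kW

92.3


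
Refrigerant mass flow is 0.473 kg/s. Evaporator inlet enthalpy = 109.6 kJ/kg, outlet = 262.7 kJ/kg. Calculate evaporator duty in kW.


dh = 262.7 - 109.6 = 153.1 kJ/kg
Q_evap = m_dot * dh = 0.473 * 153.1
Q_evap = 72.42 kW

72.42


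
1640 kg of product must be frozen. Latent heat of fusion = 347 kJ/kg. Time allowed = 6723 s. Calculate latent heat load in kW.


Q_lat = m * h_fg / t
Q_lat = 1640 * 347 / 6723
Q_lat = 84.65 kW

84.65


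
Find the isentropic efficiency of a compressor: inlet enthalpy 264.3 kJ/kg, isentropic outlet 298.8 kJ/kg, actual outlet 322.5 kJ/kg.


dh_ideal = 298.8 - 264.3 = 34.5 kJ/kg
dh_actual = 322.5 - 264.3 = 58.2 kJ/kg
eta_s = dh_ideal / dh_actual = 34.5 / 58.2
eta_s = 0.5928

0.5928


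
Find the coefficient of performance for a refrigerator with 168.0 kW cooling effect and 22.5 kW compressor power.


COP = Q_evap / W
COP = 168.0 / 22.5
COP = 7.467

7.467


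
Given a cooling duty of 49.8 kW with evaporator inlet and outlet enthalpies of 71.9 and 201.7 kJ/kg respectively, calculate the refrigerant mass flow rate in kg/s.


dh = 201.7 - 71.9 = 129.8 kJ/kg
m_dot = Q / dh = 49.8 / 129.8 = 0.3837 kg/s

0.3837


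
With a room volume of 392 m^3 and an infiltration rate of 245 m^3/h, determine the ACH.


ACH = flow / volume
ACH = 245 / 392
ACH = 0.625

0.625


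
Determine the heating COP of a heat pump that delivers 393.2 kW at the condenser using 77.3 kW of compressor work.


COP_hp = Q_cond / W
COP_hp = 393.2 / 77.3
COP_hp = 5.087

5.087


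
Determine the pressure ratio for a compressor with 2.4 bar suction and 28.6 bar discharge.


PR = P_high / P_low
PR = 28.6 / 2.4
PR = 11.917

11.917


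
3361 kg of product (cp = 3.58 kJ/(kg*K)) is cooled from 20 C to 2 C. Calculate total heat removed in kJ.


dT = 20 - (2) = 18 K
Q = m * cp * dT = 3361 * 3.58 * 18
Q = 216583 kJ

216583


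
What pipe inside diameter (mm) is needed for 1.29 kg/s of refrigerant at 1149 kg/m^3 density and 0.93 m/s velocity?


A = m_dot / (rho * v) = 1.29 / (1149 * 0.93) = 0.001207220865 m^2
d = sqrt(4*A/pi) * 1000
d = 39.2 mm

39.2


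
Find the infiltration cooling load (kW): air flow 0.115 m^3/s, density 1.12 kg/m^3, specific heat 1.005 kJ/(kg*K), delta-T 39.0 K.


Q = V_dot * rho * cp * dT
Q = 0.115 * 1.12 * 1.005 * 39.0
Q = 5.048 kW

5.048


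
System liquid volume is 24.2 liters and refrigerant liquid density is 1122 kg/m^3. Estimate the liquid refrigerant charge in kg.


Charge = V * rho / 1000
Charge = 24.2 * 1122 / 1000
Charge = 27.15 kg

27.15


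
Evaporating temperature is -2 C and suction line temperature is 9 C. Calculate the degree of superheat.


Superheat = T_suction - T_evap
Superheat = 9 - (-2)
Superheat = 11 K

11


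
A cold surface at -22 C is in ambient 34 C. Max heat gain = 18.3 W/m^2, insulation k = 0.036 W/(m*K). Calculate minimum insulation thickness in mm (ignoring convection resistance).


dT = 34 - (-22) = 56 K
thickness = k * dT / q_max * 1000
thickness = 0.036 * 56 / 18.3 * 1000
thickness = 110.2 mm

110.2


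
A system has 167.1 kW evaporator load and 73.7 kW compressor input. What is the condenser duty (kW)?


Q_cond = Q_evap + W
Q_cond = 167.1 + 73.7
Q_cond = 240.8 kW

240.8


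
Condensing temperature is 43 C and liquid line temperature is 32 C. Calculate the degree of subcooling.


Subcooling = T_cond - T_liquid
Subcooling = 43 - 32
Subcooling = 11 K

11


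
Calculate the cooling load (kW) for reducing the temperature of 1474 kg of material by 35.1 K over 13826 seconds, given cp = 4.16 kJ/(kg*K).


Q = m * cp * dT / t
Q = 1474 * 4.16 * 35.1 / 13826
Q = 15.567 kW

15.567


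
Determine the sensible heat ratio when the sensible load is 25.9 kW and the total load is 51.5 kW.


SHR = Q_sensible / Q_total
SHR = 25.9 / 51.5
SHR = 0.503

0.503


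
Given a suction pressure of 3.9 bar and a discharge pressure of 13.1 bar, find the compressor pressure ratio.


PR = P_high / P_low
PR = 13.1 / 3.9
PR = 3.359

3.359


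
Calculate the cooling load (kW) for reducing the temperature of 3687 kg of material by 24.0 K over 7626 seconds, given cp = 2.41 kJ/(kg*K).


Q = m * cp * dT / t
Q = 3687 * 2.41 * 24.0 / 7626
Q = 27.964 kW

27.964


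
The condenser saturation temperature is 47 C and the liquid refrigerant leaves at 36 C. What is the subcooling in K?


Subcooling = T_cond - T_liquid
Subcooling = 47 - 36
Subcooling = 11 K

11


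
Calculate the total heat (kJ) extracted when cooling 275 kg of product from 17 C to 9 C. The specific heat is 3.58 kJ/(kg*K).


dT = 17 - (9) = 8 K
Q = m * cp * dT = 275 * 3.58 * 8
Q = 7876 kJ

7876


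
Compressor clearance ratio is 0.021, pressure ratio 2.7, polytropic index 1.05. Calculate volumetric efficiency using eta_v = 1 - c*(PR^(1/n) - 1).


PR^(1/n) = 2.7^(1/1.05) = 2.57526919
eta_v = 1 - 0.021 * (2.57526919 - 1)
eta_v = 0.9669

0.9669


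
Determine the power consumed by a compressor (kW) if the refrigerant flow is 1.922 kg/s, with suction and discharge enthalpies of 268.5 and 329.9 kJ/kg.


dh = 329.9 - 268.5 = 61.4 kJ/kg
W = m_dot * dh = 1.922 * 61.4 = 118.01 kW

118.01


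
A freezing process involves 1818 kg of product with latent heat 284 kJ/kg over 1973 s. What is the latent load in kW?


Q_lat = m * h_fg / t
Q_lat = 1818 * 284 / 1973
Q_lat = 261.69 kW

261.69


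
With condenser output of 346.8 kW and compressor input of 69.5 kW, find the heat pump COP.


COP_hp = Q_cond / W
COP_hp = 346.8 / 69.5
COP_hp = 4.99

4.99


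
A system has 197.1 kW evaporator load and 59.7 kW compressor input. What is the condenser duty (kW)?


Q_cond = Q_evap + W
Q_cond = 197.1 + 59.7
Q_cond = 256.8 kW

256.8


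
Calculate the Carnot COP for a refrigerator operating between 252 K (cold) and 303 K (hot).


dT = 303 - 252 = 51 K
COP_carnot = T_cold / dT = 252 / 51
COP_carnot = 4.941

4.941


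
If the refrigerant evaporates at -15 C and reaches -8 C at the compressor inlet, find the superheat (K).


Superheat = T_suction - T_evap
Superheat = -8 - (-15)
Superheat = 7 K

7


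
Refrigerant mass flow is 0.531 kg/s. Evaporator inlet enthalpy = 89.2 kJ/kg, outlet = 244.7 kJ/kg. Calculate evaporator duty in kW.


dh = 244.7 - 89.2 = 155.5 kJ/kg
Q_evap = m_dot * dh = 0.531 * 155.5
Q_evap = 82.57 kW

82.57


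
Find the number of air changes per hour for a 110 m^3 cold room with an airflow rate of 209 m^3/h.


ACH = flow / volume
ACH = 209 / 110
ACH = 1.9

1.9


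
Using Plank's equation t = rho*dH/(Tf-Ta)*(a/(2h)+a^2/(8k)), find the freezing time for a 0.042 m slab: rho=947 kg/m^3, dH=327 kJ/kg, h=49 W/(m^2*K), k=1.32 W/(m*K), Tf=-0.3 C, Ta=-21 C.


dT = -0.3 - (-21) = 20.7 K
term1 = a/(2h) = 0.042/(2*49) = 0.0004285714286
term2 = a^2/(8k) = 0.042^2/(8*1.32) = 0.0001670454545
t = rho*dH*1000/dT * (term1 + term2)
t = 947*327*1000/20.7 * (0.0004285714286 + 0.0001670454545)
t = 8910 s

8910


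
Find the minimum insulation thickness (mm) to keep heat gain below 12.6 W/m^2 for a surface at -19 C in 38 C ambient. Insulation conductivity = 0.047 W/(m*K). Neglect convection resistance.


dT = 38 - (-19) = 57 K
thickness = k * dT / q_max * 1000
thickness = 0.047 * 57 / 12.6 * 1000
thickness = 212.6 mm

212.6


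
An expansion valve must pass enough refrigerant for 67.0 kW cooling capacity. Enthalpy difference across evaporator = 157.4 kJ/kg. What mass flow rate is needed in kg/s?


m_dot = Q / dh
m_dot = 67.0 / 157.4
m_dot = 0.4257 kg/s

0.4257


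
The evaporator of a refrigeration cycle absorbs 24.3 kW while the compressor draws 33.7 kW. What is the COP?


COP = Q_evap / W
COP = 24.3 / 33.7
COP = 0.721

0.721


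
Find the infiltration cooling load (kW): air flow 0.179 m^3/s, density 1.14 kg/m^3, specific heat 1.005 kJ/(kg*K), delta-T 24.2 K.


Q = V_dot * rho * cp * dT
Q = 0.179 * 1.14 * 1.005 * 24.2
Q = 4.963 kW

4.963


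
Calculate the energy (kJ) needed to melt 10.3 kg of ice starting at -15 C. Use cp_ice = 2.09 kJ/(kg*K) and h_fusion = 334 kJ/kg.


Sensible heat = cp * dT = 2.09 * 15 = 31.35 kJ/kg
Total per kg = 31.35 + 334 = 365.35 kJ/kg
Q = m * total = 10.3 * 365.35
Q = 3763.1 kJ

3763.1


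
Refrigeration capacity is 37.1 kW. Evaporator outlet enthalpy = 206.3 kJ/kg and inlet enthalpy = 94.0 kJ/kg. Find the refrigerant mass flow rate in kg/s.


dh = 206.3 - 94.0 = 112.3 kJ/kg
m_dot = Q / dh = 37.1 / 112.3 = 0.3304 kg/s

0.3304


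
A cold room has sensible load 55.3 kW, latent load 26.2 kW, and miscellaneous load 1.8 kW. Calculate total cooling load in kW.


Q_total = Q_s + Q_l + Q_misc
Q_total = 55.3 + 26.2 + 1.8
Q_total = 83.3 kW

83.3


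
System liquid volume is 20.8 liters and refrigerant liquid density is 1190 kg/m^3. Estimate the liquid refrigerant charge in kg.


Charge = V * rho / 1000
Charge = 20.8 * 1190 / 1000
Charge = 24.75 kg

24.75


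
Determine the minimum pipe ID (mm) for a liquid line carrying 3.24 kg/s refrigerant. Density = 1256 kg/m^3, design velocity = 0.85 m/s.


A = m_dot / (rho * v) = 3.24 / (1256 * 0.85) = 0.003034844511 m^2
d = sqrt(4*A/pi) * 1000
d = 62.2 mm

62.2


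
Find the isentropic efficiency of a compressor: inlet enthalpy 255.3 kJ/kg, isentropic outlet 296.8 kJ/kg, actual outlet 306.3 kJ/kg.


dh_ideal = 296.8 - 255.3 = 41.5 kJ/kg
dh_actual = 306.3 - 255.3 = 51.0 kJ/kg
eta_s = dh_ideal / dh_actual = 41.5 / 51.0
eta_s = 0.8137

0.8137


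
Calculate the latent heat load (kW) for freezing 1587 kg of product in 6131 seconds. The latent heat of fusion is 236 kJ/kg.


Q_lat = m * h_fg / t
Q_lat = 1587 * 236 / 6131
Q_lat = 61.09 kW

61.09


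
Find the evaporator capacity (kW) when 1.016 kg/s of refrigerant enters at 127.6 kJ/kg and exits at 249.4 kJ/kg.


dh = 249.4 - 127.6 = 121.8 kJ/kg
Q_evap = m_dot * dh = 1.016 * 121.8
Q_evap = 123.75 kW

123.75


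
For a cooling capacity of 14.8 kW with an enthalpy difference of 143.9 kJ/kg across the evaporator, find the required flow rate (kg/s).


m_dot = Q / dh
m_dot = 14.8 / 143.9
m_dot = 0.1028 kg/s

0.1028


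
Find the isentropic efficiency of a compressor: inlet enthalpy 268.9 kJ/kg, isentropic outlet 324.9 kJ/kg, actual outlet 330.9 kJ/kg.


dh_ideal = 324.9 - 268.9 = 56.0 kJ/kg
dh_actual = 330.9 - 268.9 = 62.0 kJ/kg
eta_s = dh_ideal / dh_actual = 56.0 / 62.0
eta_s = 0.9032

0.9032


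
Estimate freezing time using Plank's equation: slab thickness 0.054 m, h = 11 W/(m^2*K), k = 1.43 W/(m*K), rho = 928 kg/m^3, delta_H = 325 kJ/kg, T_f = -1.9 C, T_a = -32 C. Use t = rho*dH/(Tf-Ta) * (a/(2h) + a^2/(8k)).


dT = -1.9 - (-32) = 30.1 K
term1 = a/(2h) = 0.054/(2*11) = 0.002454545455
term2 = a^2/(8k) = 0.054^2/(8*1.43) = 0.0002548951049
t = rho*dH*1000/dT * (term1 + term2)
t = 928*325*1000/30.1 * (0.002454545455 + 0.0002548951049)
t = 27148 s

27148


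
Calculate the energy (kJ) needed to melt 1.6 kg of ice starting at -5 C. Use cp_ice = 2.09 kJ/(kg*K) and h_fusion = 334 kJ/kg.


Sensible heat = cp * dT = 2.09 * 5 = 10.45 kJ/kg
Total per kg = 10.45 + 334 = 344.45 kJ/kg
Q = m * total = 1.6 * 344.45
Q = 551.1 kJ

551.1


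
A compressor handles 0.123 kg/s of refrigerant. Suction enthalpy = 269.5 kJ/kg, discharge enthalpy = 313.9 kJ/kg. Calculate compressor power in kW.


dh = 313.9 - 269.5 = 44.4 kJ/kg
W = m_dot * dh = 0.123 * 44.4 = 5.46 kW

5.46


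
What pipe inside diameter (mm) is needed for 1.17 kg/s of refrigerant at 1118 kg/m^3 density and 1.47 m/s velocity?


A = m_dot / (rho * v) = 1.17 / (1118 * 1.47) = 0.000711912672 m^2
d = sqrt(4*A/pi) * 1000
d = 30.1 mm

30.1


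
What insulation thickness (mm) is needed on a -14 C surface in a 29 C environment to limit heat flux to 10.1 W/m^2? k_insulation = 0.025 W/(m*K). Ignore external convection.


dT = 29 - (-14) = 43 K
thickness = k * dT / q_max * 1000
thickness = 0.025 * 43 / 10.1 * 1000
thickness = 106.4 mm

106.4


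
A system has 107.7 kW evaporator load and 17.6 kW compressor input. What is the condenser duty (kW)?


Q_cond = Q_evap + W
Q_cond = 107.7 + 17.6
Q_cond = 125.3 kW

125.3


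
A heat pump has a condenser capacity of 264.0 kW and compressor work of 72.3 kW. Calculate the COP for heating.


COP_hp = Q_cond / W
COP_hp = 264.0 / 72.3
COP_hp = 3.651

3.651


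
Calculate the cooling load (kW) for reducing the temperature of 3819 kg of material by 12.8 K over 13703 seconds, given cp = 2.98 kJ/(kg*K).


Q = m * cp * dT / t
Q = 3819 * 2.98 * 12.8 / 13703
Q = 10.631 kW

10.631


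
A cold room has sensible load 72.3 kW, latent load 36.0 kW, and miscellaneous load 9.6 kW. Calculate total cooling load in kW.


Q_total = Q_s + Q_l + Q_misc
Q_total = 72.3 + 36.0 + 9.6
Q_total = 117.9 kW

117.9


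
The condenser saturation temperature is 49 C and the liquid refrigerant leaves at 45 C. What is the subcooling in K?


Subcooling = T_cond - T_liquid
Subcooling = 49 - 45
Subcooling = 4 K

4


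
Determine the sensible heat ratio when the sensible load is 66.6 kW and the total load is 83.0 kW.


SHR = Q_sensible / Q_total
SHR = 66.6 / 83.0
SHR = 0.802

0.802


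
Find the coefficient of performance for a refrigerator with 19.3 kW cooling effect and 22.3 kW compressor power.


COP = Q_evap / W
COP = 19.3 / 22.3
COP = 0.865

0.865


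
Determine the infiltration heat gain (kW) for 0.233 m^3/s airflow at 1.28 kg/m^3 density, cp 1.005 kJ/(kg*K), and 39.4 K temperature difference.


Q = V_dot * rho * cp * dT
Q = 0.233 * 1.28 * 1.005 * 39.4
Q = 11.809 kW

11.809


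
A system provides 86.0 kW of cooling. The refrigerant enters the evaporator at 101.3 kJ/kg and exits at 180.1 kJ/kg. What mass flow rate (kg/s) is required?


dh = 180.1 - 101.3 = 78.8 kJ/kg
m_dot = Q / dh = 86.0 / 78.8 = 1.0914 kg/s

1.0914
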